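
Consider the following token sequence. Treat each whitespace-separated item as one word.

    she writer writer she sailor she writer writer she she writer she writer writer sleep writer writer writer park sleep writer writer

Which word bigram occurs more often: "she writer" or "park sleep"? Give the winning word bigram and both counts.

"she writer": 4 occurrences
"park sleep": 1 occurrence

"she writer" (4 vs 1)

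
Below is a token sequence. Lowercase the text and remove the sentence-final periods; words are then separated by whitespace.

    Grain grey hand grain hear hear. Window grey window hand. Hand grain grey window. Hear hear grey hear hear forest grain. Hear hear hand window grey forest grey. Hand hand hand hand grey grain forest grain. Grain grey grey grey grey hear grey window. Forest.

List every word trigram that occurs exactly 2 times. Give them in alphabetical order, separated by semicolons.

grain hear hear; grey grey grey; hand hand hand

Trigram counts meeting the condition (exactly 2 times):
  grain hear hear: 2
  grey grey grey: 2
  hand hand hand: 2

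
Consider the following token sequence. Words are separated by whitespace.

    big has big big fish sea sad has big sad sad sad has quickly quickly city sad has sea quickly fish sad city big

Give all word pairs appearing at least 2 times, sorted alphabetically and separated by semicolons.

Bigram counts meeting the condition (at least 2 times):
  has big: 2
  sad has: 3
  sad sad: 2

has big; sad has; sad sad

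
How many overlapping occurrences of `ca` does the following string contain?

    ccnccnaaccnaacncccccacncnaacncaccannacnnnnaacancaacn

5

Sliding a length-2 window over the 52 characters (51 positions):
  position 20–21: ca
  position 30–31: ca
  position 33–34: ca
  position 45–46: ca
  position 48–49: ca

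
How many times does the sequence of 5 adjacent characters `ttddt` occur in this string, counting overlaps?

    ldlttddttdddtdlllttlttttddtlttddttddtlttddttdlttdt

5

Sliding a length-5 window over the 50 characters (46 positions):
  position 4–8: ttddt
  position 23–27: ttddt
  position 29–33: ttddt
  position 33–37: ttddt
  position 39–43: ttddt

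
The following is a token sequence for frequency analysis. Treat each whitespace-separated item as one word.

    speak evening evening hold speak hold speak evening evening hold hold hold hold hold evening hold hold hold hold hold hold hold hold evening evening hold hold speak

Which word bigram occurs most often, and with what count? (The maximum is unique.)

"hold hold", 12 times

Bigram frequencies (highest first):
  hold hold: 12
  evening hold: 4
  evening evening: 3
  hold speak: 3
  speak evening: 2
  hold evening: 2
  … (1 more, each ≤ 1)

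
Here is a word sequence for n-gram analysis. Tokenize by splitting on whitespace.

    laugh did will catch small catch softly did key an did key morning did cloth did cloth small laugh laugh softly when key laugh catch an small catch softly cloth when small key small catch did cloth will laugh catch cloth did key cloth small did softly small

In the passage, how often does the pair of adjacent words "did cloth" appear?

3

Scanning the 47 overlapping bigram windows for "did cloth":
  position 14–15: did cloth
  position 16–17: did cloth
  position 36–37: did cloth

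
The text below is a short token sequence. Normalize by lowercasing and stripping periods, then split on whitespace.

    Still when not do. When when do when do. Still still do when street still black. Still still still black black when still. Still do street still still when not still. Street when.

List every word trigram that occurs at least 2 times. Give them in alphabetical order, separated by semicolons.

Trigram counts meeting the condition (at least 2 times):
  still still do: 2
  still when not: 2

still still do; still when not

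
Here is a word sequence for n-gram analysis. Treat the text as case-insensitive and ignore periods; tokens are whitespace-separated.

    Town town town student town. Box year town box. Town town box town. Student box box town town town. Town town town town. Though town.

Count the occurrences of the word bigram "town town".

9

Scanning the 24 overlapping bigram windows for "town town":
  position 1–2: town town
  position 2–3: town town
  position 10–11: town town
  position 17–18: town town
  position 18–19: town town
  position 19–20: town town
  position 20–21: town town
  position 21–22: town town
  position 22–23: town town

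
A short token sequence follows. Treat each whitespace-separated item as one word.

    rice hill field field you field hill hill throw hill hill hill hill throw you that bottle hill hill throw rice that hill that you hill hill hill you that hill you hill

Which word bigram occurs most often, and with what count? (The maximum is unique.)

Bigram frequencies (highest first):
  hill hill: 7
  hill throw: 3
  you that: 2
  that hill: 2
  you hill: 2
  hill you: 2
  … (14 more, each ≤ 1)

"hill hill", 7 times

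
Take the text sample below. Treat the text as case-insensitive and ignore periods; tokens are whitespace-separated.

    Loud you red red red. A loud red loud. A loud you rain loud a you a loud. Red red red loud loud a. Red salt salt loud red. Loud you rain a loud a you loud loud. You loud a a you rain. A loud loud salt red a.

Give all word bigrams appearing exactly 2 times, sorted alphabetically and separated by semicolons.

rain a; red a; you loud

Bigram counts meeting the condition (exactly 2 times):
  rain a: 2
  red a: 2
  you loud: 2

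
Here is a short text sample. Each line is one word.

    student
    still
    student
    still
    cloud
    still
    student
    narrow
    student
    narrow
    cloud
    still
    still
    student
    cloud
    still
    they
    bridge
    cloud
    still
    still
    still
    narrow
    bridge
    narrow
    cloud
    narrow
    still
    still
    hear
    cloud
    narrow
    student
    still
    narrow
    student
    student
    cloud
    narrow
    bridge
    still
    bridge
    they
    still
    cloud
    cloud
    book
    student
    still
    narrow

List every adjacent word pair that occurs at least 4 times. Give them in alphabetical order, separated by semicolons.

cloud still; still still; student still

Bigram counts meeting the condition (at least 4 times):
  cloud still: 4
  still still: 4
  student still: 4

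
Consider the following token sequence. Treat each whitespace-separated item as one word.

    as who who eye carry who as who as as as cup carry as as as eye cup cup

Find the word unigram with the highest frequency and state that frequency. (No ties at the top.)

Unigram frequencies (highest first):
  as: 8
  who: 4
  cup: 3
  eye: 2
  carry: 2

"as", 8 times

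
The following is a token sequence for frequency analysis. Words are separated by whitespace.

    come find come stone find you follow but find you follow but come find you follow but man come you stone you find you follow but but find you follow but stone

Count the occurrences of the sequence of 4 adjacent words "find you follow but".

5

Scanning the 29 overlapping 4-gram windows for "find you follow but":
  position 5–8: find you follow but
  position 9–12: find you follow but
  position 14–17: find you follow but
  position 23–26: find you follow but
  position 28–31: find you follow but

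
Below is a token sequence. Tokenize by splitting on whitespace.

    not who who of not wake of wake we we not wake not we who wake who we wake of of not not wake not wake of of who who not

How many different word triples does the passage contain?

31 tokens → 29 trigram windows in total.
Repeated trigrams (each contributes count−1 duplicates):
  not wake not: 2
  not wake of: 2
  wake of of: 2
3 duplicate windows → 29 − 3 = 26 distinct.

26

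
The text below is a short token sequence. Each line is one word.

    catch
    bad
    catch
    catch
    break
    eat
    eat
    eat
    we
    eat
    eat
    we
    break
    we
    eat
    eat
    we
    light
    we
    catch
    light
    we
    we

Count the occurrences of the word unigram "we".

7

Scanning the 23 tokens for "we":
  position 9: we
  position 12: we
  position 14: we
  position 17: we
  position 19: we
  position 22: we
  position 23: we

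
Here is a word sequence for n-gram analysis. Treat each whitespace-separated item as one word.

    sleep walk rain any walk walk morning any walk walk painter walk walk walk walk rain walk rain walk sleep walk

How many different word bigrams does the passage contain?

11

21 tokens → 20 bigram windows in total.
Repeated bigrams (each contributes count−1 duplicates):
  walk walk: 5
  walk rain: 3
  any walk: 2
  rain walk: 2
  sleep walk: 2
9 duplicate windows → 20 − 9 = 11 distinct.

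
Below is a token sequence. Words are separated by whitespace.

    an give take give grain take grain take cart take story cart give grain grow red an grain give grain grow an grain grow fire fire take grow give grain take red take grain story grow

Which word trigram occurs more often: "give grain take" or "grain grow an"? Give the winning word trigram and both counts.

"give grain take": 2 occurrences
"grain grow an": 1 occurrence

"give grain take" (2 vs 1)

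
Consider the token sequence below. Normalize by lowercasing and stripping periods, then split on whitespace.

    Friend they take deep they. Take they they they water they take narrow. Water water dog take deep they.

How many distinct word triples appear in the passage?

16

19 tokens → 17 trigram windows in total.
Repeated trigrams (each contributes count−1 duplicates):
  take deep they: 2
1 duplicate windows → 17 − 1 = 16 distinct.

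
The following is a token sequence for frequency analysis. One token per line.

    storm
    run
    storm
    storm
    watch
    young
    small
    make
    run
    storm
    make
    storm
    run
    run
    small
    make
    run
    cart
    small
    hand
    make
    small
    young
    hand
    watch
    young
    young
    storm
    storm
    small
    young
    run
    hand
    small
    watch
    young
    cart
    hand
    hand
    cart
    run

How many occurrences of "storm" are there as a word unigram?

Scanning the 41 tokens for "storm":
  position 1: storm
  position 3: storm
  position 4: storm
  position 10: storm
  position 12: storm
  position 28: storm
  position 29: storm

7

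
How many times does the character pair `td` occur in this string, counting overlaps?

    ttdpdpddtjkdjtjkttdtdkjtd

4

Sliding a length-2 window over the 25 characters (24 positions):
  position 2–3: td
  position 18–19: td
  position 20–21: td
  position 24–25: td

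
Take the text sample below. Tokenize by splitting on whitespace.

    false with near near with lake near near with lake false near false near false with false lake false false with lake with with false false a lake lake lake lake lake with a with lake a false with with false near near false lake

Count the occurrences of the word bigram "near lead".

Scanning the 44 overlapping bigram windows for "near lead":
  (none found)

0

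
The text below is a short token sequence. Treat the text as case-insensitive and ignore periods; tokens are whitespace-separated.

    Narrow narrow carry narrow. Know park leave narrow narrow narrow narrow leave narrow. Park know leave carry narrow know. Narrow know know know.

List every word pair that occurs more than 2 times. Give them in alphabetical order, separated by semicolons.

Bigram counts meeting the condition (more than 2 times):
  narrow know: 3
  narrow narrow: 4

narrow know; narrow narrow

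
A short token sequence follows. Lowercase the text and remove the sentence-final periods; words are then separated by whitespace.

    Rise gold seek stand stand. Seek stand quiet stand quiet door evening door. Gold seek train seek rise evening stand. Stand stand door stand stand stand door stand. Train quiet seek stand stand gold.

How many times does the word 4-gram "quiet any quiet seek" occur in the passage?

Scanning the 31 overlapping 4-gram windows for "quiet any quiet seek":
  (none found)

0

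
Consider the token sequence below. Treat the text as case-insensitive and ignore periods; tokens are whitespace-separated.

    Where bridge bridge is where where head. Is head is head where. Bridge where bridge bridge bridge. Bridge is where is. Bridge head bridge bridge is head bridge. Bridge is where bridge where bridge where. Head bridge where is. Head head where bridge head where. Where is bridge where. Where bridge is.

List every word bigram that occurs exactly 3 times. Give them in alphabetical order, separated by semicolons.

head bridge; head where; is where; where is; where where

Bigram counts meeting the condition (exactly 3 times):
  head bridge: 3
  head where: 3
  is where: 3
  where is: 3
  where where: 3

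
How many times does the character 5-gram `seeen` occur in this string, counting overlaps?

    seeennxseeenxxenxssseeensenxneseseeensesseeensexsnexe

Sliding a length-5 window over the 53 characters (49 positions):
  position 1–5: seeen
  position 8–12: seeen
  position 20–24: seeen
  position 33–37: seeen
  position 41–45: seeen

5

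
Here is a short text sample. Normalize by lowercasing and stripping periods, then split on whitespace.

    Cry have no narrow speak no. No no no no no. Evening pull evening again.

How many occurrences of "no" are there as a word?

7

Scanning the 15 tokens for "no":
  position 3: no
  position 6: no
  position 7: no
  position 8: no
  position 9: no
  position 10: no
  position 11: no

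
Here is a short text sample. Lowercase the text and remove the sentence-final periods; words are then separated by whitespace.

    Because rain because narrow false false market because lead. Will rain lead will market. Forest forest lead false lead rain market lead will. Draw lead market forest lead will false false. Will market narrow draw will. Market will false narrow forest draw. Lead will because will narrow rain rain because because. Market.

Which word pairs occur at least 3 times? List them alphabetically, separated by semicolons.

lead will; will market

Bigram counts meeting the condition (at least 3 times):
  lead will: 5
  will market: 3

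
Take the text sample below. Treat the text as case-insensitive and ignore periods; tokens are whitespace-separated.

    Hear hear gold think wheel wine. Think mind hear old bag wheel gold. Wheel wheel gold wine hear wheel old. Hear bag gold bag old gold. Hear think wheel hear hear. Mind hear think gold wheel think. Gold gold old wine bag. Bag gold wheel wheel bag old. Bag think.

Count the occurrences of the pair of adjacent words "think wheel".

Scanning the 49 overlapping bigram windows for "think wheel":
  position 4–5: think wheel
  position 28–29: think wheel

2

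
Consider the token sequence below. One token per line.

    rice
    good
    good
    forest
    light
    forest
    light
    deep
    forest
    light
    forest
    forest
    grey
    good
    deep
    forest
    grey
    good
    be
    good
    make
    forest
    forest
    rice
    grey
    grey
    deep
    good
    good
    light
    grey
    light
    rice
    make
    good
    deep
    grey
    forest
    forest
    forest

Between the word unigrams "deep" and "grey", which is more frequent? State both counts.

"deep": 4 occurrences
"grey": 6 occurrences

"grey" (6 vs 4)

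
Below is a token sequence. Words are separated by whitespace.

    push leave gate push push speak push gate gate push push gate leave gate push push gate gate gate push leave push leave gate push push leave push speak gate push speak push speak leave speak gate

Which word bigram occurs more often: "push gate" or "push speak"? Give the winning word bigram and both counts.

"push speak" (4 vs 3)

"push gate": 3 occurrences
"push speak": 4 occurrences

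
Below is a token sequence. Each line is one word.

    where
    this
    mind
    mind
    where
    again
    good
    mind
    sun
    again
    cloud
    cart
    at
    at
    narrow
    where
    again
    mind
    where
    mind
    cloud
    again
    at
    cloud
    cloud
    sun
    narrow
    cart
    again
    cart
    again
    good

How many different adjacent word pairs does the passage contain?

32 tokens → 31 bigram windows in total.
Repeated bigrams (each contributes count−1 duplicates):
  again good: 2
  cart again: 2
  mind where: 2
  where again: 2
4 duplicate windows → 31 − 4 = 27 distinct.

27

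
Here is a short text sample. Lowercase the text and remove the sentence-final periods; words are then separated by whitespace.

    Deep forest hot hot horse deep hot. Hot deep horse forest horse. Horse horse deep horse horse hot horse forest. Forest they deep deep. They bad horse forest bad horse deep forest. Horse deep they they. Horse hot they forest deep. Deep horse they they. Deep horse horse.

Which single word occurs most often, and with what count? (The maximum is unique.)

Unigram frequencies (highest first):
  horse: 15
  deep: 11
  forest: 7
  they: 7
  hot: 6
  bad: 2

"horse", 15 times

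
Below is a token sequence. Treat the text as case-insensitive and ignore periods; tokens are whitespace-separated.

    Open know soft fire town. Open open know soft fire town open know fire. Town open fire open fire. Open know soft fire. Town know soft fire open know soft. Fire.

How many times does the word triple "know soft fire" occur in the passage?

5

Scanning the 29 overlapping trigram windows for "know soft fire":
  position 2–4: know soft fire
  position 8–10: know soft fire
  position 21–23: know soft fire
  position 25–27: know soft fire
  position 29–31: know soft fire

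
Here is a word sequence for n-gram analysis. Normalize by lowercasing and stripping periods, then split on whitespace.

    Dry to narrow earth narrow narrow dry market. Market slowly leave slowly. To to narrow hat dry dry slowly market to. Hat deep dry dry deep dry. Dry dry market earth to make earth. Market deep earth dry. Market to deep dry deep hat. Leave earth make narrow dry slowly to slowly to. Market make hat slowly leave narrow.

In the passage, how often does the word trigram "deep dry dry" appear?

2

Scanning the 57 overlapping trigram windows for "deep dry dry":
  position 23–25: deep dry dry
  position 26–28: deep dry dry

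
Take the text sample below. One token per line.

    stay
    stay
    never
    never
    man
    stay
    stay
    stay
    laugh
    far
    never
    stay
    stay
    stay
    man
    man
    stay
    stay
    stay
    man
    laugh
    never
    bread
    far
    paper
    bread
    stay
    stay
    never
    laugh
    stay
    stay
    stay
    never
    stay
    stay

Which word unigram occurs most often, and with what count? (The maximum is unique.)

"stay", 18 times

Unigram frequencies (highest first):
  stay: 18
  never: 6
  man: 4
  laugh: 3
  far: 2
  bread: 2
  … (1 more, each ≤ 1)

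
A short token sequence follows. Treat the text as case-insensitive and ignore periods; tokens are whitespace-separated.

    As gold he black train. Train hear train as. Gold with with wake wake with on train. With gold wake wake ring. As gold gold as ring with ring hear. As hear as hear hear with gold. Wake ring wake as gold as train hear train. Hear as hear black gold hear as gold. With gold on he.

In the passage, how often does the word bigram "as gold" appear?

5

Scanning the 57 overlapping bigram windows for "as gold":
  position 1–2: as gold
  position 9–10: as gold
  position 23–24: as gold
  position 41–42: as gold
  position 53–54: as gold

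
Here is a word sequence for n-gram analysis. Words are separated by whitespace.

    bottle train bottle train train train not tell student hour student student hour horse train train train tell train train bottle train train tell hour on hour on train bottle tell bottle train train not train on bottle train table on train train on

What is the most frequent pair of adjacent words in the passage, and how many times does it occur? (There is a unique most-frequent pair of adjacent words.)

Bigram frequencies (highest first):
  train train: 8
  bottle train: 5
  train bottle: 3
  train not: 2
  student hour: 2
  train tell: 2
  … (18 more, each ≤ 2)

"train train", 8 times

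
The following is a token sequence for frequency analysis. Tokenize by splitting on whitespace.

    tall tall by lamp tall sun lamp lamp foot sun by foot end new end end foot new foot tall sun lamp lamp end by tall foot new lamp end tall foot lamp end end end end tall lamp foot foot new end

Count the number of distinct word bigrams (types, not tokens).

28

43 tokens → 42 bigram windows in total.
Repeated bigrams (each contributes count−1 duplicates):
  end end: 4
  foot new: 3
  lamp end: 3
  end tall: 2
  lamp foot: 2
  lamp lamp: 2
  new end: 2
  sun lamp: 2
  … (2 more repeated)
14 duplicate windows → 42 − 14 = 28 distinct.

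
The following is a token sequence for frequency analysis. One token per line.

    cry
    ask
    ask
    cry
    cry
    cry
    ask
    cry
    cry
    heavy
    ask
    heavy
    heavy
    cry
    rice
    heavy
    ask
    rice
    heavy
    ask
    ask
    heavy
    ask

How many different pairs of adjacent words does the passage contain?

23 tokens → 22 bigram windows in total.
Repeated bigrams (each contributes count−1 duplicates):
  heavy ask: 4
  cry cry: 3
  ask ask: 2
  ask cry: 2
  ask heavy: 2
  cry ask: 2
  rice heavy: 2
10 duplicate windows → 22 − 10 = 12 distinct.

12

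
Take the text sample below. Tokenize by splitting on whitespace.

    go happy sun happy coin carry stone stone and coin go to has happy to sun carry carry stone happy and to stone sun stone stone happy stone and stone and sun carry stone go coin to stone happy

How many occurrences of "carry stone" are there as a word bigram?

3

Scanning the 38 overlapping bigram windows for "carry stone":
  position 6–7: carry stone
  position 18–19: carry stone
  position 33–34: carry stone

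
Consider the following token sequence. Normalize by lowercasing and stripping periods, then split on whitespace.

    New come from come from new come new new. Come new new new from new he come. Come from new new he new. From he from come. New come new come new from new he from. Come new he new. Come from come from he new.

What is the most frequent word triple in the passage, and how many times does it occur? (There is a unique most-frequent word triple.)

Trigram frequencies (highest first):
  new come new: 4
  new come from: 2
  come from come: 2
  from come from: 2
  come from new: 2
  come new new: 2
  … (24 more, each ≤ 2)

"new come new", 4 times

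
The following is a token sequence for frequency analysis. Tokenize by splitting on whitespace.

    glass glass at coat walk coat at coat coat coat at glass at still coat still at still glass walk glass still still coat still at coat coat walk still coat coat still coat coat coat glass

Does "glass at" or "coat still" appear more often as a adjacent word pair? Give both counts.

"coat still" (3 vs 2)

"glass at": 2 occurrences
"coat still": 3 occurrences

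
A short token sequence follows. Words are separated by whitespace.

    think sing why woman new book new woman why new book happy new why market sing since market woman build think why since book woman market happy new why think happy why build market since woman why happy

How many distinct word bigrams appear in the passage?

38 tokens → 37 bigram windows in total.
Repeated bigrams (each contributes count−1 duplicates):
  happy new: 2
  new book: 2
  new why: 2
  woman why: 2
4 duplicate windows → 37 − 4 = 33 distinct.

33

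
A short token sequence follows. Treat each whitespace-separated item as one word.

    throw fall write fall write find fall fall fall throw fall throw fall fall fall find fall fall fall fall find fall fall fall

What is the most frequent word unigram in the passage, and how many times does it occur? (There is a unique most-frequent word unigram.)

Unigram frequencies (highest first):
  fall: 16
  throw: 3
  find: 3
  write: 2

"fall", 16 times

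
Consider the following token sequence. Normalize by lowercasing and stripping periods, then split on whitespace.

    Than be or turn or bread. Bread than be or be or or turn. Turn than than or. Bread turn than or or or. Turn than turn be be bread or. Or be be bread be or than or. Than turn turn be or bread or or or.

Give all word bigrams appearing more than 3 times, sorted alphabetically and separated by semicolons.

be or; or or

Bigram counts meeting the condition (more than 3 times):
  be or: 5
  or or: 6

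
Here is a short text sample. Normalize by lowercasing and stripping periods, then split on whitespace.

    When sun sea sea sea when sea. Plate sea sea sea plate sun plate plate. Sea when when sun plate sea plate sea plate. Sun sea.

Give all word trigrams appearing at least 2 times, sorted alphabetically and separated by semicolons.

Trigram counts meeting the condition (at least 2 times):
  plate sea plate: 2
  sea plate sea: 2
  sea plate sun: 2
  sea sea sea: 2

plate sea plate; sea plate sea; sea plate sun; sea sea sea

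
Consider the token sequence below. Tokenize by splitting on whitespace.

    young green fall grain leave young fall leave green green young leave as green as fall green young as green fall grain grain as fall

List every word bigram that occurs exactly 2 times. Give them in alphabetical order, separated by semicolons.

Bigram counts meeting the condition (exactly 2 times):
  as fall: 2
  as green: 2
  fall grain: 2
  green fall: 2
  green young: 2

as fall; as green; fall grain; green fall; green young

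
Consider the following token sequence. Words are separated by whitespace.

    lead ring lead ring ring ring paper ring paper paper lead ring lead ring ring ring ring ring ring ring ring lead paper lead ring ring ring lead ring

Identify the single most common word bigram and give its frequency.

Bigram frequencies (highest first):
  ring ring: 11
  lead ring: 6
  ring lead: 4
  ring paper: 2
  paper lead: 2
  paper ring: 1
  … (2 more, each ≤ 1)

"ring ring", 11 times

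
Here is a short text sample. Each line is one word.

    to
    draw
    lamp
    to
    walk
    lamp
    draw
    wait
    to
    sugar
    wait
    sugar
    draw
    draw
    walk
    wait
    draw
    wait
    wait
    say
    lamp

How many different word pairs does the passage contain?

19

21 tokens → 20 bigram windows in total.
Repeated bigrams (each contributes count−1 duplicates):
  draw wait: 2
1 duplicate windows → 20 − 1 = 19 distinct.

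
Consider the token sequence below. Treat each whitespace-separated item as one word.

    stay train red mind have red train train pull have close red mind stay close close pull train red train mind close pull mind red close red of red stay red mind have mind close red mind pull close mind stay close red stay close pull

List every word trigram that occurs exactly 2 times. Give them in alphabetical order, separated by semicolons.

close red mind; mind stay close; red mind have

Trigram counts meeting the condition (exactly 2 times):
  close red mind: 2
  mind stay close: 2
  red mind have: 2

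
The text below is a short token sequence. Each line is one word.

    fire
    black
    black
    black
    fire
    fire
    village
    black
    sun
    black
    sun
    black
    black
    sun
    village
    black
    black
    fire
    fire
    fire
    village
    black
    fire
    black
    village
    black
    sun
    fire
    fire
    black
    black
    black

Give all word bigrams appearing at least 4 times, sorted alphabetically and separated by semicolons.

black black; black sun; fire fire; village black

Bigram counts meeting the condition (at least 4 times):
  black black: 6
  black sun: 4
  fire fire: 4
  village black: 4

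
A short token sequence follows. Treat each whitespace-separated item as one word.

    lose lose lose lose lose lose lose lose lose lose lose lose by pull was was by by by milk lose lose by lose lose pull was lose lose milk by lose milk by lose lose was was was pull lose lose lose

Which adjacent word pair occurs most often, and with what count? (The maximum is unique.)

Bigram frequencies (highest first):
  lose lose: 17
  was was: 3
  by lose: 3
  lose by: 2
  pull was: 2
  by by: 2
  … (11 more, each ≤ 2)

"lose lose", 17 times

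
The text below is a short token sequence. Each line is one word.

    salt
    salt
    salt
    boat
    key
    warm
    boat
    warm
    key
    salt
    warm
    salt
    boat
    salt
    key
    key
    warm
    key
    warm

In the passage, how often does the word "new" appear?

Scanning the 19 tokens for "new":
  (none found)

0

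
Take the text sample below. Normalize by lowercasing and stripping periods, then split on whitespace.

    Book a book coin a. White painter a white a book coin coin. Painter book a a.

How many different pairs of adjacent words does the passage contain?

17 tokens → 16 bigram windows in total.
Repeated bigrams (each contributes count−1 duplicates):
  a book: 2
  a white: 2
  book a: 2
  book coin: 2
4 duplicate windows → 16 − 4 = 12 distinct.

12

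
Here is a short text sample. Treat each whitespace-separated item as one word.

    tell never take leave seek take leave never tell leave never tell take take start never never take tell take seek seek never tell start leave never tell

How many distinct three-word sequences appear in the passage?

24

28 tokens → 26 trigram windows in total.
Repeated trigrams (each contributes count−1 duplicates):
  leave never tell: 3
2 duplicate windows → 26 − 2 = 24 distinct.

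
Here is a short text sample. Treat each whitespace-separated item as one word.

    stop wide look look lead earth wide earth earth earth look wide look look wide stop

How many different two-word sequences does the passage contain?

16 tokens → 15 bigram windows in total.
Repeated bigrams (each contributes count−1 duplicates):
  earth earth: 2
  look look: 2
  look wide: 2
  wide look: 2
4 duplicate windows → 15 − 4 = 11 distinct.

11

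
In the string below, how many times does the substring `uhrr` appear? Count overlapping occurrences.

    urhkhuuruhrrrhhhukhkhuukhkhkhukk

1

Sliding a length-4 window over the 32 characters (29 positions):
  position 9–12: uhrr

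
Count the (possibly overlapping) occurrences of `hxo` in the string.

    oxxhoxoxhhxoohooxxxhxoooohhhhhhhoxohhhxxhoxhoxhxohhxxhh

3

Sliding a length-3 window over the 55 characters (53 positions):
  position 10–12: hxo
  position 20–22: hxo
  position 47–49: hxo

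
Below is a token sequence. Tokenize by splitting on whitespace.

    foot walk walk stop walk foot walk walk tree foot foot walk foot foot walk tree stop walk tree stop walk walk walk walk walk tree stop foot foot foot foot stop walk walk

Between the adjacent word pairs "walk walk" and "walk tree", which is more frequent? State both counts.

"walk walk": 7 occurrences
"walk tree": 4 occurrences

"walk walk" (7 vs 4)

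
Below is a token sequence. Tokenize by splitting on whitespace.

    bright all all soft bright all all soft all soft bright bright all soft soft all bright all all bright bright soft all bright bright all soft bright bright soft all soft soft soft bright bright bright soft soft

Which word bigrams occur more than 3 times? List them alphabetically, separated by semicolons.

all soft; bright all; bright bright; soft all; soft bright; soft soft

Bigram counts meeting the condition (more than 3 times):
  all soft: 6
  bright all: 5
  bright bright: 6
  soft all: 4
  soft bright: 4
  soft soft: 4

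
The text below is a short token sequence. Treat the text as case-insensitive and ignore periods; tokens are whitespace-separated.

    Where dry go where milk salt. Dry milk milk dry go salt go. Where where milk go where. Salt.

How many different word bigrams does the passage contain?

19 tokens → 18 bigram windows in total.
Repeated bigrams (each contributes count−1 duplicates):
  go where: 3
  dry go: 2
  where milk: 2
4 duplicate windows → 18 − 4 = 14 distinct.

14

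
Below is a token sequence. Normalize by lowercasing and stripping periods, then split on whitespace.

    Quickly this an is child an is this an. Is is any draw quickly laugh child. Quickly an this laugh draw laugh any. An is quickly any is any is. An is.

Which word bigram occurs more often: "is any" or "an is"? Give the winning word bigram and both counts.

"an is" (5 vs 2)

"is any": 2 occurrences
"an is": 5 occurrences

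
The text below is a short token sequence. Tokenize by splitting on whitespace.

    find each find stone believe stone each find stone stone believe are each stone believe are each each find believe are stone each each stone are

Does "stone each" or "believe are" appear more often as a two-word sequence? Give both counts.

"believe are" (3 vs 2)

"stone each": 2 occurrences
"believe are": 3 occurrences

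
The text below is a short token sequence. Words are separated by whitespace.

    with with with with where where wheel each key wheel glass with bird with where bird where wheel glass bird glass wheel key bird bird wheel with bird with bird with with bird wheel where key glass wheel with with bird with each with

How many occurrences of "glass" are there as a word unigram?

Scanning the 44 tokens for "glass":
  position 11: glass
  position 19: glass
  position 21: glass
  position 37: glass

4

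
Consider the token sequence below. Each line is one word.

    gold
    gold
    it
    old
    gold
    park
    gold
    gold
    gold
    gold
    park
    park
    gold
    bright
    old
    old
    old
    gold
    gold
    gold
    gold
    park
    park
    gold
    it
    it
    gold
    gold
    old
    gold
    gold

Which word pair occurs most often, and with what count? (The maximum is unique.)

"gold gold", 9 times

Bigram frequencies (highest first):
  gold gold: 9
  old gold: 3
  gold park: 3
  park gold: 3
  gold it: 2
  park park: 2
  … (7 more, each ≤ 2)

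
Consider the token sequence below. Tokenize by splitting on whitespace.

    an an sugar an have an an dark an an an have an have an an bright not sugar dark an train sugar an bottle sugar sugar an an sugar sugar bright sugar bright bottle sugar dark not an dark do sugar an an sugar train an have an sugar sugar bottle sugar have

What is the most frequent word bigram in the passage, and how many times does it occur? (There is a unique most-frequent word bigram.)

Bigram frequencies (highest first):
  an an: 7
  an sugar: 4
  sugar an: 4
  an have: 4
  have an: 4
  bottle sugar: 3
  … (21 more, each ≤ 3)

"an an", 7 times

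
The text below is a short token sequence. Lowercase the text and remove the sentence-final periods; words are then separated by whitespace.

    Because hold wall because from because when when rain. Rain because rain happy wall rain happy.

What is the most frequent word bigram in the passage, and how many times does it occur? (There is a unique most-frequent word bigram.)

Bigram frequencies (highest first):
  rain happy: 2
  because hold: 1
  hold wall: 1
  wall because: 1
  because from: 1
  from because: 1
  … (8 more, each ≤ 1)

"rain happy", 2 times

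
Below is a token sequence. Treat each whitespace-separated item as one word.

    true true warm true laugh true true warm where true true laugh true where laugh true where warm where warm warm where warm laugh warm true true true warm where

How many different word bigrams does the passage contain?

13

30 tokens → 29 bigram windows in total.
Repeated bigrams (each contributes count−1 duplicates):
  true true: 5
  warm where: 4
  laugh true: 3
  true warm: 3
  where warm: 3
  true laugh: 2
  true where: 2
  warm true: 2
16 duplicate windows → 29 − 16 = 13 distinct.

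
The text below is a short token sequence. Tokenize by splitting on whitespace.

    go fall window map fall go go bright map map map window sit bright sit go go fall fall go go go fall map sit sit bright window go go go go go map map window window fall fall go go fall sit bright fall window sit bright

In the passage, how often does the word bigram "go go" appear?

9

Scanning the 47 overlapping bigram windows for "go go":
  position 6–7: go go
  position 16–17: go go
  position 20–21: go go
  position 21–22: go go
  position 29–30: go go
  position 30–31: go go
  position 31–32: go go
  position 32–33: go go
  position 40–41: go go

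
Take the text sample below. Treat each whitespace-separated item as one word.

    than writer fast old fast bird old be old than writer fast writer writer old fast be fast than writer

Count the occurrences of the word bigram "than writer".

Scanning the 19 overlapping bigram windows for "than writer":
  position 1–2: than writer
  position 10–11: than writer
  position 19–20: than writer

3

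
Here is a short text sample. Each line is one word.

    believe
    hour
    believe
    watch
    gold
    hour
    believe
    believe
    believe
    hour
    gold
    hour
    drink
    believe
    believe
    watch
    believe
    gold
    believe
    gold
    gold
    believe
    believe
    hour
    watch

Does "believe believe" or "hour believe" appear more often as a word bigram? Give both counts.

"believe believe" (4 vs 2)

"believe believe": 4 occurrences
"hour believe": 2 occurrences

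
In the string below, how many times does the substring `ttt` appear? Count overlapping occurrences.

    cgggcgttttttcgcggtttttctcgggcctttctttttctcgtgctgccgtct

11

Sliding a length-3 window over the 54 characters (52 positions):
  position 7–9: ttt
  position 8–10: ttt
  position 9–11: ttt
  position 10–12: ttt
  position 18–20: ttt
  position 19–21: ttt
  position 20–22: ttt
  position 31–33: ttt
  position 35–37: ttt
  position 36–38: ttt
  … (1 more)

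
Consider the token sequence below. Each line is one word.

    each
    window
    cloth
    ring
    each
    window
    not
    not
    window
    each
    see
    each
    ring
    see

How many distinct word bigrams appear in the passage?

14 tokens → 13 bigram windows in total.
Repeated bigrams (each contributes count−1 duplicates):
  each window: 2
1 duplicate windows → 13 − 1 = 12 distinct.

12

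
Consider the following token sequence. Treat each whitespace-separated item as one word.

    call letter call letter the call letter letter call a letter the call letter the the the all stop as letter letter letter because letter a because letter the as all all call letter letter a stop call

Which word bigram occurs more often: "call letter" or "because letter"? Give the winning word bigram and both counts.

"call letter" (5 vs 2)

"call letter": 5 occurrences
"because letter": 2 occurrences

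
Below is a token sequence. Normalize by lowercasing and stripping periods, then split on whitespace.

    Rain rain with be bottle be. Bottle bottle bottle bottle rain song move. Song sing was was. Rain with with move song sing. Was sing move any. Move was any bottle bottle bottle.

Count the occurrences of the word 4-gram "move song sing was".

Scanning the 30 overlapping 4-gram windows for "move song sing was":
  position 13–16: move song sing was
  position 21–24: move song sing was

2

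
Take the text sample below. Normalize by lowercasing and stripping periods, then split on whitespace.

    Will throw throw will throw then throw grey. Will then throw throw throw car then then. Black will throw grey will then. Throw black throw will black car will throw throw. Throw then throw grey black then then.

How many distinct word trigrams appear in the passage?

29

38 tokens → 36 trigram windows in total.
Repeated trigrams (each contributes count−1 duplicates):
  grey will then: 2
  then throw grey: 2
  throw grey will: 2
  throw then throw: 2
  throw throw throw: 2
  will then throw: 2
  will throw throw: 2
7 duplicate windows → 36 − 7 = 29 distinct.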